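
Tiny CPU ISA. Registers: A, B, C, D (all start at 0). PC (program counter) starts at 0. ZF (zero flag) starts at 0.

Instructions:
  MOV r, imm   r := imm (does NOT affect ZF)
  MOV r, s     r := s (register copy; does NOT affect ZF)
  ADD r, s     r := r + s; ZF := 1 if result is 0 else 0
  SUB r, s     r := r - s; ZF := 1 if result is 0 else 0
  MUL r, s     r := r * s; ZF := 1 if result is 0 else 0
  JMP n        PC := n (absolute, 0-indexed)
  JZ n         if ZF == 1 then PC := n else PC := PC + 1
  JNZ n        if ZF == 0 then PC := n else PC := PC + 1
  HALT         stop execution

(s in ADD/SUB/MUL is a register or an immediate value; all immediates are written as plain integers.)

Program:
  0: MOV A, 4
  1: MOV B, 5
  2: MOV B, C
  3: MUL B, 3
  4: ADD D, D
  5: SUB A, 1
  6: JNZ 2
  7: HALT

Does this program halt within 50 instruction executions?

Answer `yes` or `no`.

Step 1: PC=0 exec 'MOV A, 4'. After: A=4 B=0 C=0 D=0 ZF=0 PC=1
Step 2: PC=1 exec 'MOV B, 5'. After: A=4 B=5 C=0 D=0 ZF=0 PC=2
Step 3: PC=2 exec 'MOV B, C'. After: A=4 B=0 C=0 D=0 ZF=0 PC=3
Step 4: PC=3 exec 'MUL B, 3'. After: A=4 B=0 C=0 D=0 ZF=1 PC=4
Step 5: PC=4 exec 'ADD D, D'. After: A=4 B=0 C=0 D=0 ZF=1 PC=5
Step 6: PC=5 exec 'SUB A, 1'. After: A=3 B=0 C=0 D=0 ZF=0 PC=6
Step 7: PC=6 exec 'JNZ 2'. After: A=3 B=0 C=0 D=0 ZF=0 PC=2
Step 8: PC=2 exec 'MOV B, C'. After: A=3 B=0 C=0 D=0 ZF=0 PC=3
Step 9: PC=3 exec 'MUL B, 3'. After: A=3 B=0 C=0 D=0 ZF=1 PC=4
Step 10: PC=4 exec 'ADD D, D'. After: A=3 B=0 C=0 D=0 ZF=1 PC=5
Step 11: PC=5 exec 'SUB A, 1'. After: A=2 B=0 C=0 D=0 ZF=0 PC=6
Step 12: PC=6 exec 'JNZ 2'. After: A=2 B=0 C=0 D=0 ZF=0 PC=2
Step 13: PC=2 exec 'MOV B, C'. After: A=2 B=0 C=0 D=0 ZF=0 PC=3
Step 14: PC=3 exec 'MUL B, 3'. After: A=2 B=0 C=0 D=0 ZF=1 PC=4
Step 15: PC=4 exec 'ADD D, D'. After: A=2 B=0 C=0 D=0 ZF=1 PC=5
Step 16: PC=5 exec 'SUB A, 1'. After: A=1 B=0 C=0 D=0 ZF=0 PC=6
Step 17: PC=6 exec 'JNZ 2'. After: A=1 B=0 C=0 D=0 ZF=0 PC=2
Step 18: PC=2 exec 'MOV B, C'. After: A=1 B=0 C=0 D=0 ZF=0 PC=3
Step 19: PC=3 exec 'MUL B, 3'. After: A=1 B=0 C=0 D=0 ZF=1 PC=4
Step 20: PC=4 exec 'ADD D, D'. After: A=1 B=0 C=0 D=0 ZF=1 PC=5
Step 21: PC=5 exec 'SUB A, 1'. After: A=0 B=0 C=0 D=0 ZF=1 PC=6
Step 22: PC=6 exec 'JNZ 2'. After: A=0 B=0 C=0 D=0 ZF=1 PC=7
Step 23: PC=7 exec 'HALT'. After: A=0 B=0 C=0 D=0 ZF=1 PC=7 HALTED

Answer: yes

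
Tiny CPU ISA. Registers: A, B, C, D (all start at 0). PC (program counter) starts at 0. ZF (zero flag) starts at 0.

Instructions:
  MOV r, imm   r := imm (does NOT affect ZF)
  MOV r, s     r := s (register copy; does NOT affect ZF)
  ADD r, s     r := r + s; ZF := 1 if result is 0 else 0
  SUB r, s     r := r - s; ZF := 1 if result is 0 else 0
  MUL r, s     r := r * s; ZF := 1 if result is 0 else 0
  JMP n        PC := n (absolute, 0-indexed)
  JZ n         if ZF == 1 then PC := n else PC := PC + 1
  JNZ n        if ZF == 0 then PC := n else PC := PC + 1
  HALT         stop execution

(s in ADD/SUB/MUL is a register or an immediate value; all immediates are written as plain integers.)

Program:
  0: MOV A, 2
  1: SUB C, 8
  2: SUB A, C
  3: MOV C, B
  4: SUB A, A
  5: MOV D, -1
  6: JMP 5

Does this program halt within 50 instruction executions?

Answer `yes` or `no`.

Answer: no

Derivation:
Step 1: PC=0 exec 'MOV A, 2'. After: A=2 B=0 C=0 D=0 ZF=0 PC=1
Step 2: PC=1 exec 'SUB C, 8'. After: A=2 B=0 C=-8 D=0 ZF=0 PC=2
Step 3: PC=2 exec 'SUB A, C'. After: A=10 B=0 C=-8 D=0 ZF=0 PC=3
Step 4: PC=3 exec 'MOV C, B'. After: A=10 B=0 C=0 D=0 ZF=0 PC=4
Step 5: PC=4 exec 'SUB A, A'. After: A=0 B=0 C=0 D=0 ZF=1 PC=5
Step 6: PC=5 exec 'MOV D, -1'. After: A=0 B=0 C=0 D=-1 ZF=1 PC=6
Step 7: PC=6 exec 'JMP 5'. After: A=0 B=0 C=0 D=-1 ZF=1 PC=5
Step 8: PC=5 exec 'MOV D, -1'. After: A=0 B=0 C=0 D=-1 ZF=1 PC=6
State after step 8 equals state after step 6: the program is in a cycle of length 2 and will never halt.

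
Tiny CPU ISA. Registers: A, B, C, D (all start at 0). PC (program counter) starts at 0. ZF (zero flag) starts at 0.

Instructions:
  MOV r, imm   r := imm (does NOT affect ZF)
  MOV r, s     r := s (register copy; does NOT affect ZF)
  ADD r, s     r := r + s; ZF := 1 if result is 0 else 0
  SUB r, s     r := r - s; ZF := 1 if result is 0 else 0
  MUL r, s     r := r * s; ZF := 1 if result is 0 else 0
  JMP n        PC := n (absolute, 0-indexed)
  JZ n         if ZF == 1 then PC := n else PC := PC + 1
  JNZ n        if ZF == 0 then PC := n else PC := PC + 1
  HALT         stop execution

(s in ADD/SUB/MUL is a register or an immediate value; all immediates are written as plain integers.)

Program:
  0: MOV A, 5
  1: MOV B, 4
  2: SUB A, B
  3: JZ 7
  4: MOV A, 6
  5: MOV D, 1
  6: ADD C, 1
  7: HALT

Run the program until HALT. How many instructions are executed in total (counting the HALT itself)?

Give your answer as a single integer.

Answer: 8

Derivation:
Step 1: PC=0 exec 'MOV A, 5'. After: A=5 B=0 C=0 D=0 ZF=0 PC=1
Step 2: PC=1 exec 'MOV B, 4'. After: A=5 B=4 C=0 D=0 ZF=0 PC=2
Step 3: PC=2 exec 'SUB A, B'. After: A=1 B=4 C=0 D=0 ZF=0 PC=3
Step 4: PC=3 exec 'JZ 7'. After: A=1 B=4 C=0 D=0 ZF=0 PC=4
Step 5: PC=4 exec 'MOV A, 6'. After: A=6 B=4 C=0 D=0 ZF=0 PC=5
Step 6: PC=5 exec 'MOV D, 1'. After: A=6 B=4 C=0 D=1 ZF=0 PC=6
Step 7: PC=6 exec 'ADD C, 1'. After: A=6 B=4 C=1 D=1 ZF=0 PC=7
Step 8: PC=7 exec 'HALT'. After: A=6 B=4 C=1 D=1 ZF=0 PC=7 HALTED
Total instructions executed: 8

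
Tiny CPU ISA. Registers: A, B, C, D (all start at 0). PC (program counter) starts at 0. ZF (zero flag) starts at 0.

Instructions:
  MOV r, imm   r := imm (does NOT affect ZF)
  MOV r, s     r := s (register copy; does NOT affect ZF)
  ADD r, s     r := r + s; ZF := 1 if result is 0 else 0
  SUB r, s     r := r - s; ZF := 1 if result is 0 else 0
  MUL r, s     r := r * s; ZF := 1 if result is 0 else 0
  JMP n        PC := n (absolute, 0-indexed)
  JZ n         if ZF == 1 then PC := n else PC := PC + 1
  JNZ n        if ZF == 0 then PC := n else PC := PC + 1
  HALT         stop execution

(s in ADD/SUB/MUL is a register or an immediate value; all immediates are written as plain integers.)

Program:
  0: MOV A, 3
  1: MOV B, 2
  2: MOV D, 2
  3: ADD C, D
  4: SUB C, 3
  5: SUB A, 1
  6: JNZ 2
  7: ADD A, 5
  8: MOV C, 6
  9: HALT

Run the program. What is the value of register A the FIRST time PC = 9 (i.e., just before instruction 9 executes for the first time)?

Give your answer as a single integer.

Step 1: PC=0 exec 'MOV A, 3'. After: A=3 B=0 C=0 D=0 ZF=0 PC=1
Step 2: PC=1 exec 'MOV B, 2'. After: A=3 B=2 C=0 D=0 ZF=0 PC=2
Step 3: PC=2 exec 'MOV D, 2'. After: A=3 B=2 C=0 D=2 ZF=0 PC=3
Step 4: PC=3 exec 'ADD C, D'. After: A=3 B=2 C=2 D=2 ZF=0 PC=4
Step 5: PC=4 exec 'SUB C, 3'. After: A=3 B=2 C=-1 D=2 ZF=0 PC=5
Step 6: PC=5 exec 'SUB A, 1'. After: A=2 B=2 C=-1 D=2 ZF=0 PC=6
Step 7: PC=6 exec 'JNZ 2'. After: A=2 B=2 C=-1 D=2 ZF=0 PC=2
Step 8: PC=2 exec 'MOV D, 2'. After: A=2 B=2 C=-1 D=2 ZF=0 PC=3
Step 9: PC=3 exec 'ADD C, D'. After: A=2 B=2 C=1 D=2 ZF=0 PC=4
Step 10: PC=4 exec 'SUB C, 3'. After: A=2 B=2 C=-2 D=2 ZF=0 PC=5
Step 11: PC=5 exec 'SUB A, 1'. After: A=1 B=2 C=-2 D=2 ZF=0 PC=6
Step 12: PC=6 exec 'JNZ 2'. After: A=1 B=2 C=-2 D=2 ZF=0 PC=2
Step 13: PC=2 exec 'MOV D, 2'. After: A=1 B=2 C=-2 D=2 ZF=0 PC=3
Step 14: PC=3 exec 'ADD C, D'. After: A=1 B=2 C=0 D=2 ZF=1 PC=4
Step 15: PC=4 exec 'SUB C, 3'. After: A=1 B=2 C=-3 D=2 ZF=0 PC=5
Step 16: PC=5 exec 'SUB A, 1'. After: A=0 B=2 C=-3 D=2 ZF=1 PC=6
Step 17: PC=6 exec 'JNZ 2'. After: A=0 B=2 C=-3 D=2 ZF=1 PC=7
Step 18: PC=7 exec 'ADD A, 5'. After: A=5 B=2 C=-3 D=2 ZF=0 PC=8
Step 19: PC=8 exec 'MOV C, 6'. After: A=5 B=2 C=6 D=2 ZF=0 PC=9
First time PC=9: A=5

5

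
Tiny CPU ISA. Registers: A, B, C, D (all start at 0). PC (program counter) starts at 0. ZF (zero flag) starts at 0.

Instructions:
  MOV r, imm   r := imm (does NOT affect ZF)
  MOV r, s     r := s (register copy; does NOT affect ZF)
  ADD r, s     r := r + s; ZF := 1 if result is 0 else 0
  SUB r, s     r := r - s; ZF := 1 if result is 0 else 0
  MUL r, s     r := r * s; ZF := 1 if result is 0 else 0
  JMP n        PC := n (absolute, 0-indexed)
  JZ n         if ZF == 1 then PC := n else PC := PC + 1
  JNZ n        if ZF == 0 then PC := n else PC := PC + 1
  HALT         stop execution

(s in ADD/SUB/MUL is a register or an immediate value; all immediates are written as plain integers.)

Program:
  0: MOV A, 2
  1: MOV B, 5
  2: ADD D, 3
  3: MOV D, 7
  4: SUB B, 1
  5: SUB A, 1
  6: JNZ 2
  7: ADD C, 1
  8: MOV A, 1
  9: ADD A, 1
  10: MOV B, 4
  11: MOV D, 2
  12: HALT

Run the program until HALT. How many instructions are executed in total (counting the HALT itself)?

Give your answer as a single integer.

Answer: 18

Derivation:
Step 1: PC=0 exec 'MOV A, 2'. After: A=2 B=0 C=0 D=0 ZF=0 PC=1
Step 2: PC=1 exec 'MOV B, 5'. After: A=2 B=5 C=0 D=0 ZF=0 PC=2
Step 3: PC=2 exec 'ADD D, 3'. After: A=2 B=5 C=0 D=3 ZF=0 PC=3
Step 4: PC=3 exec 'MOV D, 7'. After: A=2 B=5 C=0 D=7 ZF=0 PC=4
Step 5: PC=4 exec 'SUB B, 1'. After: A=2 B=4 C=0 D=7 ZF=0 PC=5
Step 6: PC=5 exec 'SUB A, 1'. After: A=1 B=4 C=0 D=7 ZF=0 PC=6
Step 7: PC=6 exec 'JNZ 2'. After: A=1 B=4 C=0 D=7 ZF=0 PC=2
Step 8: PC=2 exec 'ADD D, 3'. After: A=1 B=4 C=0 D=10 ZF=0 PC=3
Step 9: PC=3 exec 'MOV D, 7'. After: A=1 B=4 C=0 D=7 ZF=0 PC=4
Step 10: PC=4 exec 'SUB B, 1'. After: A=1 B=3 C=0 D=7 ZF=0 PC=5
Step 11: PC=5 exec 'SUB A, 1'. After: A=0 B=3 C=0 D=7 ZF=1 PC=6
Step 12: PC=6 exec 'JNZ 2'. After: A=0 B=3 C=0 D=7 ZF=1 PC=7
Step 13: PC=7 exec 'ADD C, 1'. After: A=0 B=3 C=1 D=7 ZF=0 PC=8
Step 14: PC=8 exec 'MOV A, 1'. After: A=1 B=3 C=1 D=7 ZF=0 PC=9
Step 15: PC=9 exec 'ADD A, 1'. After: A=2 B=3 C=1 D=7 ZF=0 PC=10
Step 16: PC=10 exec 'MOV B, 4'. After: A=2 B=4 C=1 D=7 ZF=0 PC=11
Step 17: PC=11 exec 'MOV D, 2'. After: A=2 B=4 C=1 D=2 ZF=0 PC=12
Step 18: PC=12 exec 'HALT'. After: A=2 B=4 C=1 D=2 ZF=0 PC=12 HALTED
Total instructions executed: 18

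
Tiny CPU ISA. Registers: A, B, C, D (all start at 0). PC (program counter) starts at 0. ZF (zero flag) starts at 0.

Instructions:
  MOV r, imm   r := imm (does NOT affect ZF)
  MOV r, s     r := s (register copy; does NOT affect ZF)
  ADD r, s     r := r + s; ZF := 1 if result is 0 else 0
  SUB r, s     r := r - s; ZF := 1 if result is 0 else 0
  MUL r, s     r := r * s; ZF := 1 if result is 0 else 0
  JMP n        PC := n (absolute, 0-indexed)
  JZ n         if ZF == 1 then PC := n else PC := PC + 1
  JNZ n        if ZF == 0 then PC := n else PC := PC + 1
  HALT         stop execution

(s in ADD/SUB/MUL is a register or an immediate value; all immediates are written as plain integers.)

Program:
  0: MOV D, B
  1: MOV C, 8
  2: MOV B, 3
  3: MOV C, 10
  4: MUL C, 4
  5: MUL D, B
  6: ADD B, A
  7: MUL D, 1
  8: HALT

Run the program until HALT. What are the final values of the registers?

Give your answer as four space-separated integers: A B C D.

Step 1: PC=0 exec 'MOV D, B'. After: A=0 B=0 C=0 D=0 ZF=0 PC=1
Step 2: PC=1 exec 'MOV C, 8'. After: A=0 B=0 C=8 D=0 ZF=0 PC=2
Step 3: PC=2 exec 'MOV B, 3'. After: A=0 B=3 C=8 D=0 ZF=0 PC=3
Step 4: PC=3 exec 'MOV C, 10'. After: A=0 B=3 C=10 D=0 ZF=0 PC=4
Step 5: PC=4 exec 'MUL C, 4'. After: A=0 B=3 C=40 D=0 ZF=0 PC=5
Step 6: PC=5 exec 'MUL D, B'. After: A=0 B=3 C=40 D=0 ZF=1 PC=6
Step 7: PC=6 exec 'ADD B, A'. After: A=0 B=3 C=40 D=0 ZF=0 PC=7
Step 8: PC=7 exec 'MUL D, 1'. After: A=0 B=3 C=40 D=0 ZF=1 PC=8
Step 9: PC=8 exec 'HALT'. After: A=0 B=3 C=40 D=0 ZF=1 PC=8 HALTED

Answer: 0 3 40 0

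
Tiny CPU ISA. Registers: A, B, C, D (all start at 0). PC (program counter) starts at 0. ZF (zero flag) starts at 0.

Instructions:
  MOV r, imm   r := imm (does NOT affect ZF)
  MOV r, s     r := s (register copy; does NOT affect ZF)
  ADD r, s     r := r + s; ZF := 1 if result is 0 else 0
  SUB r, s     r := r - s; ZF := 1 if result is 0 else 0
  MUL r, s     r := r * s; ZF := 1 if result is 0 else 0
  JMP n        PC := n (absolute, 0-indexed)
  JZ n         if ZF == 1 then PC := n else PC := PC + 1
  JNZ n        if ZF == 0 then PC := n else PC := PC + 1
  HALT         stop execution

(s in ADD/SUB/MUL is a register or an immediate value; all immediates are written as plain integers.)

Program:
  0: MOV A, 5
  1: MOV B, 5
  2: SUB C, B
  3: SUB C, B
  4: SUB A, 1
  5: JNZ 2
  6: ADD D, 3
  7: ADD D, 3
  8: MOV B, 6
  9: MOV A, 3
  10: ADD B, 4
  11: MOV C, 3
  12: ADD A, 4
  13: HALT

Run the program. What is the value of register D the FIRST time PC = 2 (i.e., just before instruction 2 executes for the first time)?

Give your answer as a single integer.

Step 1: PC=0 exec 'MOV A, 5'. After: A=5 B=0 C=0 D=0 ZF=0 PC=1
Step 2: PC=1 exec 'MOV B, 5'. After: A=5 B=5 C=0 D=0 ZF=0 PC=2
First time PC=2: D=0

0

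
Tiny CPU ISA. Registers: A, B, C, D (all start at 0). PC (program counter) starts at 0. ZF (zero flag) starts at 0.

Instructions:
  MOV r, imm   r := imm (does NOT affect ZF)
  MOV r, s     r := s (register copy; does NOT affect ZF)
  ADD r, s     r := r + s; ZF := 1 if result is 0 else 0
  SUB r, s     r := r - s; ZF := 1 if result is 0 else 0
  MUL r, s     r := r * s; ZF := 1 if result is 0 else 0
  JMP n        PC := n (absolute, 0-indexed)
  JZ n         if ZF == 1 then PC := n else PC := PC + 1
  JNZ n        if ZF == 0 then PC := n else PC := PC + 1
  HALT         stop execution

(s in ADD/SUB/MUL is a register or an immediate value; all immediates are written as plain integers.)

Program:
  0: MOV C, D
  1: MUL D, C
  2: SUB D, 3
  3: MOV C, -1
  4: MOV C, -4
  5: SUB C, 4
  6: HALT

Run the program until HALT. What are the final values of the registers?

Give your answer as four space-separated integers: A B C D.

Answer: 0 0 -8 -3

Derivation:
Step 1: PC=0 exec 'MOV C, D'. After: A=0 B=0 C=0 D=0 ZF=0 PC=1
Step 2: PC=1 exec 'MUL D, C'. After: A=0 B=0 C=0 D=0 ZF=1 PC=2
Step 3: PC=2 exec 'SUB D, 3'. After: A=0 B=0 C=0 D=-3 ZF=0 PC=3
Step 4: PC=3 exec 'MOV C, -1'. After: A=0 B=0 C=-1 D=-3 ZF=0 PC=4
Step 5: PC=4 exec 'MOV C, -4'. After: A=0 B=0 C=-4 D=-3 ZF=0 PC=5
Step 6: PC=5 exec 'SUB C, 4'. After: A=0 B=0 C=-8 D=-3 ZF=0 PC=6
Step 7: PC=6 exec 'HALT'. After: A=0 B=0 C=-8 D=-3 ZF=0 PC=6 HALTED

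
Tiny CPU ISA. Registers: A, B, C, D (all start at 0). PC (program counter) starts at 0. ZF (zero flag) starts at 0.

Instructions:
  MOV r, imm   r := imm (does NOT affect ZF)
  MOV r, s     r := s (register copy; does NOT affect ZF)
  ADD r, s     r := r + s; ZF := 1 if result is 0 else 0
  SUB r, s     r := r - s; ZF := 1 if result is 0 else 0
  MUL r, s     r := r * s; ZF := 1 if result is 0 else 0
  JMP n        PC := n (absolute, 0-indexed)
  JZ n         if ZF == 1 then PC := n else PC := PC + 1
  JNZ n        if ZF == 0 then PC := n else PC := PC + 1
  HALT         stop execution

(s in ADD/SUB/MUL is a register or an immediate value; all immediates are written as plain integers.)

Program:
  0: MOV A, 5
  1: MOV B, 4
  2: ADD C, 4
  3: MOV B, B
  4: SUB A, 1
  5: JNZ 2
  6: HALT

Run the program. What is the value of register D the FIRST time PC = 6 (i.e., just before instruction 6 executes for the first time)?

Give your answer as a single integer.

Step 1: PC=0 exec 'MOV A, 5'. After: A=5 B=0 C=0 D=0 ZF=0 PC=1
Step 2: PC=1 exec 'MOV B, 4'. After: A=5 B=4 C=0 D=0 ZF=0 PC=2
Step 3: PC=2 exec 'ADD C, 4'. After: A=5 B=4 C=4 D=0 ZF=0 PC=3
Step 4: PC=3 exec 'MOV B, B'. After: A=5 B=4 C=4 D=0 ZF=0 PC=4
Step 5: PC=4 exec 'SUB A, 1'. After: A=4 B=4 C=4 D=0 ZF=0 PC=5
Step 6: PC=5 exec 'JNZ 2'. After: A=4 B=4 C=4 D=0 ZF=0 PC=2
Step 7: PC=2 exec 'ADD C, 4'. After: A=4 B=4 C=8 D=0 ZF=0 PC=3
Step 8: PC=3 exec 'MOV B, B'. After: A=4 B=4 C=8 D=0 ZF=0 PC=4
Step 9: PC=4 exec 'SUB A, 1'. After: A=3 B=4 C=8 D=0 ZF=0 PC=5
Step 10: PC=5 exec 'JNZ 2'. After: A=3 B=4 C=8 D=0 ZF=0 PC=2
Step 11: PC=2 exec 'ADD C, 4'. After: A=3 B=4 C=12 D=0 ZF=0 PC=3
Step 12: PC=3 exec 'MOV B, B'. After: A=3 B=4 C=12 D=0 ZF=0 PC=4
Step 13: PC=4 exec 'SUB A, 1'. After: A=2 B=4 C=12 D=0 ZF=0 PC=5
Step 14: PC=5 exec 'JNZ 2'. After: A=2 B=4 C=12 D=0 ZF=0 PC=2
Step 15: PC=2 exec 'ADD C, 4'. After: A=2 B=4 C=16 D=0 ZF=0 PC=3
Step 16: PC=3 exec 'MOV B, B'. After: A=2 B=4 C=16 D=0 ZF=0 PC=4
Step 17: PC=4 exec 'SUB A, 1'. After: A=1 B=4 C=16 D=0 ZF=0 PC=5
Step 18: PC=5 exec 'JNZ 2'. After: A=1 B=4 C=16 D=0 ZF=0 PC=2
Step 19: PC=2 exec 'ADD C, 4'. After: A=1 B=4 C=20 D=0 ZF=0 PC=3
Step 20: PC=3 exec 'MOV B, B'. After: A=1 B=4 C=20 D=0 ZF=0 PC=4
Step 21: PC=4 exec 'SUB A, 1'. After: A=0 B=4 C=20 D=0 ZF=1 PC=5
Step 22: PC=5 exec 'JNZ 2'. After: A=0 B=4 C=20 D=0 ZF=1 PC=6
First time PC=6: D=0

0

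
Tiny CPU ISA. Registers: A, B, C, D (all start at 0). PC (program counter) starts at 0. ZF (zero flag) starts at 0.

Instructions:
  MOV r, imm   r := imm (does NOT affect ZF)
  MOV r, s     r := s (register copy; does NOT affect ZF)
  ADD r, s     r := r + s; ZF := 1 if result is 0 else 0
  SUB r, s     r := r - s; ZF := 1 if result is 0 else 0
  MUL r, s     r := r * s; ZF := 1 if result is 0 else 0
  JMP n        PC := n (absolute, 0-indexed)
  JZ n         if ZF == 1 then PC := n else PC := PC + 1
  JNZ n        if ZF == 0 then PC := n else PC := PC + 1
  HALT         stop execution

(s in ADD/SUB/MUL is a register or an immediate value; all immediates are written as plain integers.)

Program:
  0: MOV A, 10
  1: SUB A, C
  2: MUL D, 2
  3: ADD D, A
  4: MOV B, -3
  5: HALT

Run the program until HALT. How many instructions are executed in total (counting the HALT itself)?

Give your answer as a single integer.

Step 1: PC=0 exec 'MOV A, 10'. After: A=10 B=0 C=0 D=0 ZF=0 PC=1
Step 2: PC=1 exec 'SUB A, C'. After: A=10 B=0 C=0 D=0 ZF=0 PC=2
Step 3: PC=2 exec 'MUL D, 2'. After: A=10 B=0 C=0 D=0 ZF=1 PC=3
Step 4: PC=3 exec 'ADD D, A'. After: A=10 B=0 C=0 D=10 ZF=0 PC=4
Step 5: PC=4 exec 'MOV B, -3'. After: A=10 B=-3 C=0 D=10 ZF=0 PC=5
Step 6: PC=5 exec 'HALT'. After: A=10 B=-3 C=0 D=10 ZF=0 PC=5 HALTED
Total instructions executed: 6

Answer: 6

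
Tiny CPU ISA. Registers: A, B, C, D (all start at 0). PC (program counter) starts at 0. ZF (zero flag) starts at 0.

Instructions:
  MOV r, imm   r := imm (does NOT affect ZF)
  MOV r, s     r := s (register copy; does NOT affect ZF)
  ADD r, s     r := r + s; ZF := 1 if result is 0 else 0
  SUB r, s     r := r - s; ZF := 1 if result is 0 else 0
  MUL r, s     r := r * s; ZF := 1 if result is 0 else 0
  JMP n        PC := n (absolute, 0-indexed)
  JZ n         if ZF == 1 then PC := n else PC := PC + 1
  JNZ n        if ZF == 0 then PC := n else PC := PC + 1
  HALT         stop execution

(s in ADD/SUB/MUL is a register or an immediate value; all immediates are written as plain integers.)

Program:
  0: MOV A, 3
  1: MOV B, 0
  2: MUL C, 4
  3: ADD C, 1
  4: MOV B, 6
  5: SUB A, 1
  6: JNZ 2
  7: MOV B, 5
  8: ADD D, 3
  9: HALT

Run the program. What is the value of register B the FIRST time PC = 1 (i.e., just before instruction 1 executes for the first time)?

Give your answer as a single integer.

Step 1: PC=0 exec 'MOV A, 3'. After: A=3 B=0 C=0 D=0 ZF=0 PC=1
First time PC=1: B=0

0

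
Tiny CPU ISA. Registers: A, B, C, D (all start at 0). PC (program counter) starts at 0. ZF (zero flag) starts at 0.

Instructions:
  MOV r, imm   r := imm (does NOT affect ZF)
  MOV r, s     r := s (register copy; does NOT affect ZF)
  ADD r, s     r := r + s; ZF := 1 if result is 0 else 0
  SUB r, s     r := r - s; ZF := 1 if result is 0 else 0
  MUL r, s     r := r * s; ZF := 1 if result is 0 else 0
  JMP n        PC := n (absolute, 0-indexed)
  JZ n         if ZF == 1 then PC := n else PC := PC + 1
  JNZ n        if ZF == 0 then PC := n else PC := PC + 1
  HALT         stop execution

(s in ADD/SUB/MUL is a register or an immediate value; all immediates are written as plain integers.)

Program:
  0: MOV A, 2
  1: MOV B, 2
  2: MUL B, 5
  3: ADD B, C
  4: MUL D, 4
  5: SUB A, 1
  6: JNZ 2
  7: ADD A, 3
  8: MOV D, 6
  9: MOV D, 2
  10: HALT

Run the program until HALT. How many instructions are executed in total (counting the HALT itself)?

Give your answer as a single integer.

Answer: 16

Derivation:
Step 1: PC=0 exec 'MOV A, 2'. After: A=2 B=0 C=0 D=0 ZF=0 PC=1
Step 2: PC=1 exec 'MOV B, 2'. After: A=2 B=2 C=0 D=0 ZF=0 PC=2
Step 3: PC=2 exec 'MUL B, 5'. After: A=2 B=10 C=0 D=0 ZF=0 PC=3
Step 4: PC=3 exec 'ADD B, C'. After: A=2 B=10 C=0 D=0 ZF=0 PC=4
Step 5: PC=4 exec 'MUL D, 4'. After: A=2 B=10 C=0 D=0 ZF=1 PC=5
Step 6: PC=5 exec 'SUB A, 1'. After: A=1 B=10 C=0 D=0 ZF=0 PC=6
Step 7: PC=6 exec 'JNZ 2'. After: A=1 B=10 C=0 D=0 ZF=0 PC=2
Step 8: PC=2 exec 'MUL B, 5'. After: A=1 B=50 C=0 D=0 ZF=0 PC=3
Step 9: PC=3 exec 'ADD B, C'. After: A=1 B=50 C=0 D=0 ZF=0 PC=4
Step 10: PC=4 exec 'MUL D, 4'. After: A=1 B=50 C=0 D=0 ZF=1 PC=5
Step 11: PC=5 exec 'SUB A, 1'. After: A=0 B=50 C=0 D=0 ZF=1 PC=6
Step 12: PC=6 exec 'JNZ 2'. After: A=0 B=50 C=0 D=0 ZF=1 PC=7
Step 13: PC=7 exec 'ADD A, 3'. After: A=3 B=50 C=0 D=0 ZF=0 PC=8
Step 14: PC=8 exec 'MOV D, 6'. After: A=3 B=50 C=0 D=6 ZF=0 PC=9
Step 15: PC=9 exec 'MOV D, 2'. After: A=3 B=50 C=0 D=2 ZF=0 PC=10
Step 16: PC=10 exec 'HALT'. After: A=3 B=50 C=0 D=2 ZF=0 PC=10 HALTED
Total instructions executed: 16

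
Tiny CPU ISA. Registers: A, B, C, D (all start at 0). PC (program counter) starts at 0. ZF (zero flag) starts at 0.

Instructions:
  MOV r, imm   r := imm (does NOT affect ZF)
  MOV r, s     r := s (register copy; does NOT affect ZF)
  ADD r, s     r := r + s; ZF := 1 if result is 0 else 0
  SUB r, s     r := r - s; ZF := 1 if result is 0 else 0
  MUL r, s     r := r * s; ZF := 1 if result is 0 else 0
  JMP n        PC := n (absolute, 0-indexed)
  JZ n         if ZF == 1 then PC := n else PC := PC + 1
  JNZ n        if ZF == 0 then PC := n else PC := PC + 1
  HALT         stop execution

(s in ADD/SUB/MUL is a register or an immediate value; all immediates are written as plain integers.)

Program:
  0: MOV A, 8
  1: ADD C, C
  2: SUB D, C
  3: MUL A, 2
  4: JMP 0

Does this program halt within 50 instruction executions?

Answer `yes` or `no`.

Step 1: PC=0 exec 'MOV A, 8'. After: A=8 B=0 C=0 D=0 ZF=0 PC=1
Step 2: PC=1 exec 'ADD C, C'. After: A=8 B=0 C=0 D=0 ZF=1 PC=2
Step 3: PC=2 exec 'SUB D, C'. After: A=8 B=0 C=0 D=0 ZF=1 PC=3
Step 4: PC=3 exec 'MUL A, 2'. After: A=16 B=0 C=0 D=0 ZF=0 PC=4
Step 5: PC=4 exec 'JMP 0'. After: A=16 B=0 C=0 D=0 ZF=0 PC=0
Step 6: PC=0 exec 'MOV A, 8'. After: A=8 B=0 C=0 D=0 ZF=0 PC=1
State after step 6 equals state after step 1: the program is in a cycle of length 5 and will never halt.

Answer: no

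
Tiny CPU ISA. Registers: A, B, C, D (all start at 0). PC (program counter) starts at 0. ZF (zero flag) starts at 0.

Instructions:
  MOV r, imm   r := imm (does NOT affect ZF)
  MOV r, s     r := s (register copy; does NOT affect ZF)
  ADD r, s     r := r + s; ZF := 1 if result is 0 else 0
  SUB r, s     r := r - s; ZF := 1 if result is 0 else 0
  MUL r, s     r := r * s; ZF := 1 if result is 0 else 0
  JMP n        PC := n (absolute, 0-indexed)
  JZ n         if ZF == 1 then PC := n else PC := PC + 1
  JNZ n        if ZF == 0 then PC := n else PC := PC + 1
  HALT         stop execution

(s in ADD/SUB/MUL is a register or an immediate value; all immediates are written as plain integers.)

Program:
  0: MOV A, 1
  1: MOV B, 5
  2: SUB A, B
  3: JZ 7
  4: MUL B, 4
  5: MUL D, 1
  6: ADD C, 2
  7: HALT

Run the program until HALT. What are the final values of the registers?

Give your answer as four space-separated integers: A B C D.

Answer: -4 20 2 0

Derivation:
Step 1: PC=0 exec 'MOV A, 1'. After: A=1 B=0 C=0 D=0 ZF=0 PC=1
Step 2: PC=1 exec 'MOV B, 5'. After: A=1 B=5 C=0 D=0 ZF=0 PC=2
Step 3: PC=2 exec 'SUB A, B'. After: A=-4 B=5 C=0 D=0 ZF=0 PC=3
Step 4: PC=3 exec 'JZ 7'. After: A=-4 B=5 C=0 D=0 ZF=0 PC=4
Step 5: PC=4 exec 'MUL B, 4'. After: A=-4 B=20 C=0 D=0 ZF=0 PC=5
Step 6: PC=5 exec 'MUL D, 1'. After: A=-4 B=20 C=0 D=0 ZF=1 PC=6
Step 7: PC=6 exec 'ADD C, 2'. After: A=-4 B=20 C=2 D=0 ZF=0 PC=7
Step 8: PC=7 exec 'HALT'. After: A=-4 B=20 C=2 D=0 ZF=0 PC=7 HALTED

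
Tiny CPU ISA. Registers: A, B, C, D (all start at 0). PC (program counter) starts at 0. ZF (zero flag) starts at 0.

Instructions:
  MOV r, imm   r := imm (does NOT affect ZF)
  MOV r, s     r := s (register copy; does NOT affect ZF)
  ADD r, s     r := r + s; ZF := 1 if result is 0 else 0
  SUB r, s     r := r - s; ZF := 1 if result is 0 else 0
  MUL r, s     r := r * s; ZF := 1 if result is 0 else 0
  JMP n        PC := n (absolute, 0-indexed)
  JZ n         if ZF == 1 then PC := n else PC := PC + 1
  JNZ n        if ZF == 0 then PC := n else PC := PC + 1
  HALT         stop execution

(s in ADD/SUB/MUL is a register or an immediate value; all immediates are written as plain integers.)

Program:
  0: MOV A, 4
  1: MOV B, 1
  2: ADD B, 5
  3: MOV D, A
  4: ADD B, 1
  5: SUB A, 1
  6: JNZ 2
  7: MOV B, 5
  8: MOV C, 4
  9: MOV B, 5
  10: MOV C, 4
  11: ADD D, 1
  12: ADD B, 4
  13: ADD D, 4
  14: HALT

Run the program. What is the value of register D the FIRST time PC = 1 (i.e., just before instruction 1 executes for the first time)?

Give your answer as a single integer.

Step 1: PC=0 exec 'MOV A, 4'. After: A=4 B=0 C=0 D=0 ZF=0 PC=1
First time PC=1: D=0

0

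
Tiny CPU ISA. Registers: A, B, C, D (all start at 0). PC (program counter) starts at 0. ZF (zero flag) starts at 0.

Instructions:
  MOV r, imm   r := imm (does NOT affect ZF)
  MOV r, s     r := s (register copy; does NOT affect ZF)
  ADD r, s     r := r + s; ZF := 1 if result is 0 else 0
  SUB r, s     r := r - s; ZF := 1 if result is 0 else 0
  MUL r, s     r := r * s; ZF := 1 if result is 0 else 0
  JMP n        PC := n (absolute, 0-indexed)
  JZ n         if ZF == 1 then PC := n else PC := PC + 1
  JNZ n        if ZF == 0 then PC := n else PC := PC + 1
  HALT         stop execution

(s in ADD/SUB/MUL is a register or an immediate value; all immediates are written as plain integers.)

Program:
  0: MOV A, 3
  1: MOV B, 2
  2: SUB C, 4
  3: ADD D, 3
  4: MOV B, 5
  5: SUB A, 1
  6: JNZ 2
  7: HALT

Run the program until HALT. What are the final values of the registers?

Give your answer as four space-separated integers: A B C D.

Step 1: PC=0 exec 'MOV A, 3'. After: A=3 B=0 C=0 D=0 ZF=0 PC=1
Step 2: PC=1 exec 'MOV B, 2'. After: A=3 B=2 C=0 D=0 ZF=0 PC=2
Step 3: PC=2 exec 'SUB C, 4'. After: A=3 B=2 C=-4 D=0 ZF=0 PC=3
Step 4: PC=3 exec 'ADD D, 3'. After: A=3 B=2 C=-4 D=3 ZF=0 PC=4
Step 5: PC=4 exec 'MOV B, 5'. After: A=3 B=5 C=-4 D=3 ZF=0 PC=5
Step 6: PC=5 exec 'SUB A, 1'. After: A=2 B=5 C=-4 D=3 ZF=0 PC=6
Step 7: PC=6 exec 'JNZ 2'. After: A=2 B=5 C=-4 D=3 ZF=0 PC=2
Step 8: PC=2 exec 'SUB C, 4'. After: A=2 B=5 C=-8 D=3 ZF=0 PC=3
Step 9: PC=3 exec 'ADD D, 3'. After: A=2 B=5 C=-8 D=6 ZF=0 PC=4
Step 10: PC=4 exec 'MOV B, 5'. After: A=2 B=5 C=-8 D=6 ZF=0 PC=5
Step 11: PC=5 exec 'SUB A, 1'. After: A=1 B=5 C=-8 D=6 ZF=0 PC=6
Step 12: PC=6 exec 'JNZ 2'. After: A=1 B=5 C=-8 D=6 ZF=0 PC=2
Step 13: PC=2 exec 'SUB C, 4'. After: A=1 B=5 C=-12 D=6 ZF=0 PC=3
Step 14: PC=3 exec 'ADD D, 3'. After: A=1 B=5 C=-12 D=9 ZF=0 PC=4
Step 15: PC=4 exec 'MOV B, 5'. After: A=1 B=5 C=-12 D=9 ZF=0 PC=5
Step 16: PC=5 exec 'SUB A, 1'. After: A=0 B=5 C=-12 D=9 ZF=1 PC=6
Step 17: PC=6 exec 'JNZ 2'. After: A=0 B=5 C=-12 D=9 ZF=1 PC=7
Step 18: PC=7 exec 'HALT'. After: A=0 B=5 C=-12 D=9 ZF=1 PC=7 HALTED

Answer: 0 5 -12 9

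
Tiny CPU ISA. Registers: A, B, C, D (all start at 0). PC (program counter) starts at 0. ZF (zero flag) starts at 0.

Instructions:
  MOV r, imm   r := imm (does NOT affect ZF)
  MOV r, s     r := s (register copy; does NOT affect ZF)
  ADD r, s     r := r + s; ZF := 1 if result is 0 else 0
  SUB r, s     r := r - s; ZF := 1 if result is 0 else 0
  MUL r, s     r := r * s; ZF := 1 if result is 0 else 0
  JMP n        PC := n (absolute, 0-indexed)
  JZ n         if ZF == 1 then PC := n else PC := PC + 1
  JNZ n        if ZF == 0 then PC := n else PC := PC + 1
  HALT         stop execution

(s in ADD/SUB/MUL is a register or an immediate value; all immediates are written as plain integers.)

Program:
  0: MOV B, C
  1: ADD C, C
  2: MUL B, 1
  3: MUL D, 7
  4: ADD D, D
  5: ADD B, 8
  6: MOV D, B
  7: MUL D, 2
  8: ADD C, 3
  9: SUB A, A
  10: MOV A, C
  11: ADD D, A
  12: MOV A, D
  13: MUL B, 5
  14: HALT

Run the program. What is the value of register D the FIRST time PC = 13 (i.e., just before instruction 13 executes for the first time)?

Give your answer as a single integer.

Step 1: PC=0 exec 'MOV B, C'. After: A=0 B=0 C=0 D=0 ZF=0 PC=1
Step 2: PC=1 exec 'ADD C, C'. After: A=0 B=0 C=0 D=0 ZF=1 PC=2
Step 3: PC=2 exec 'MUL B, 1'. After: A=0 B=0 C=0 D=0 ZF=1 PC=3
Step 4: PC=3 exec 'MUL D, 7'. After: A=0 B=0 C=0 D=0 ZF=1 PC=4
Step 5: PC=4 exec 'ADD D, D'. After: A=0 B=0 C=0 D=0 ZF=1 PC=5
Step 6: PC=5 exec 'ADD B, 8'. After: A=0 B=8 C=0 D=0 ZF=0 PC=6
Step 7: PC=6 exec 'MOV D, B'. After: A=0 B=8 C=0 D=8 ZF=0 PC=7
Step 8: PC=7 exec 'MUL D, 2'. After: A=0 B=8 C=0 D=16 ZF=0 PC=8
Step 9: PC=8 exec 'ADD C, 3'. After: A=0 B=8 C=3 D=16 ZF=0 PC=9
Step 10: PC=9 exec 'SUB A, A'. After: A=0 B=8 C=3 D=16 ZF=1 PC=10
Step 11: PC=10 exec 'MOV A, C'. After: A=3 B=8 C=3 D=16 ZF=1 PC=11
Step 12: PC=11 exec 'ADD D, A'. After: A=3 B=8 C=3 D=19 ZF=0 PC=12
Step 13: PC=12 exec 'MOV A, D'. After: A=19 B=8 C=3 D=19 ZF=0 PC=13
First time PC=13: D=19

19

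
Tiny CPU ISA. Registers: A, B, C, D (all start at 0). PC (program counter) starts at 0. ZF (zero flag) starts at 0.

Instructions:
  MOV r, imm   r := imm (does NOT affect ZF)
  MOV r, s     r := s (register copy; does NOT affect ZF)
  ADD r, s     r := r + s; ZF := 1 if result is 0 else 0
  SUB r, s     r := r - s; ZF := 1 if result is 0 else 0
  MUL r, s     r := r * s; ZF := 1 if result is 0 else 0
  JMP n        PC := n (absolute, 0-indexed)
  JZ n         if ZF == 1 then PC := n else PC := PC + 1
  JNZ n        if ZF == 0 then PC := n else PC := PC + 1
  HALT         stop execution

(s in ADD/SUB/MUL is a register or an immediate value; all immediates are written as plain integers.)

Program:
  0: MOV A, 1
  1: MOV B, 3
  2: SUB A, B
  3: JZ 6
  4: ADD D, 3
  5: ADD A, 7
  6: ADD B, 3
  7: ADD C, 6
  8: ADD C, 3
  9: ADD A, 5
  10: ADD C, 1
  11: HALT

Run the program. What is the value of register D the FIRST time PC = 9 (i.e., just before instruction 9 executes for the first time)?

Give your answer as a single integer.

Step 1: PC=0 exec 'MOV A, 1'. After: A=1 B=0 C=0 D=0 ZF=0 PC=1
Step 2: PC=1 exec 'MOV B, 3'. After: A=1 B=3 C=0 D=0 ZF=0 PC=2
Step 3: PC=2 exec 'SUB A, B'. After: A=-2 B=3 C=0 D=0 ZF=0 PC=3
Step 4: PC=3 exec 'JZ 6'. After: A=-2 B=3 C=0 D=0 ZF=0 PC=4
Step 5: PC=4 exec 'ADD D, 3'. After: A=-2 B=3 C=0 D=3 ZF=0 PC=5
Step 6: PC=5 exec 'ADD A, 7'. After: A=5 B=3 C=0 D=3 ZF=0 PC=6
Step 7: PC=6 exec 'ADD B, 3'. After: A=5 B=6 C=0 D=3 ZF=0 PC=7
Step 8: PC=7 exec 'ADD C, 6'. After: A=5 B=6 C=6 D=3 ZF=0 PC=8
Step 9: PC=8 exec 'ADD C, 3'. After: A=5 B=6 C=9 D=3 ZF=0 PC=9
First time PC=9: D=3

3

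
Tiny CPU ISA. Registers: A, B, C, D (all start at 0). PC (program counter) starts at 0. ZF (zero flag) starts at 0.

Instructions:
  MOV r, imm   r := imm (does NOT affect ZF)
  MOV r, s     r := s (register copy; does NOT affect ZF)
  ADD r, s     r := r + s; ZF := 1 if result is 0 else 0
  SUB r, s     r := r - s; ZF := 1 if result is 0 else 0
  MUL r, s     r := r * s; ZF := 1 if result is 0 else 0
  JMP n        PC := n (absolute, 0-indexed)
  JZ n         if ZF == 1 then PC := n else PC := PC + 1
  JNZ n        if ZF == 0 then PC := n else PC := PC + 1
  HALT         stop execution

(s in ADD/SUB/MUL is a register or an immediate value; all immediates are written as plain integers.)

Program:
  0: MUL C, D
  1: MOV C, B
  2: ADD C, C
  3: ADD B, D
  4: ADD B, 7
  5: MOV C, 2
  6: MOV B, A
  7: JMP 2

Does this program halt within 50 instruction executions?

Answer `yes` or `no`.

Answer: no

Derivation:
Step 1: PC=0 exec 'MUL C, D'. After: A=0 B=0 C=0 D=0 ZF=1 PC=1
Step 2: PC=1 exec 'MOV C, B'. After: A=0 B=0 C=0 D=0 ZF=1 PC=2
Step 3: PC=2 exec 'ADD C, C'. After: A=0 B=0 C=0 D=0 ZF=1 PC=3
Step 4: PC=3 exec 'ADD B, D'. After: A=0 B=0 C=0 D=0 ZF=1 PC=4
Step 5: PC=4 exec 'ADD B, 7'. After: A=0 B=7 C=0 D=0 ZF=0 PC=5
Step 6: PC=5 exec 'MOV C, 2'. After: A=0 B=7 C=2 D=0 ZF=0 PC=6
Step 7: PC=6 exec 'MOV B, A'. After: A=0 B=0 C=2 D=0 ZF=0 PC=7
Step 8: PC=7 exec 'JMP 2'. After: A=0 B=0 C=2 D=0 ZF=0 PC=2
Step 9: PC=2 exec 'ADD C, C'. After: A=0 B=0 C=4 D=0 ZF=0 PC=3
Step 10: PC=3 exec 'ADD B, D'. After: A=0 B=0 C=4 D=0 ZF=1 PC=4
Step 11: PC=4 exec 'ADD B, 7'. After: A=0 B=7 C=4 D=0 ZF=0 PC=5
Step 12: PC=5 exec 'MOV C, 2'. After: A=0 B=7 C=2 D=0 ZF=0 PC=6
State after step 12 equals state after step 6: the program is in a cycle of length 6 and will never halt.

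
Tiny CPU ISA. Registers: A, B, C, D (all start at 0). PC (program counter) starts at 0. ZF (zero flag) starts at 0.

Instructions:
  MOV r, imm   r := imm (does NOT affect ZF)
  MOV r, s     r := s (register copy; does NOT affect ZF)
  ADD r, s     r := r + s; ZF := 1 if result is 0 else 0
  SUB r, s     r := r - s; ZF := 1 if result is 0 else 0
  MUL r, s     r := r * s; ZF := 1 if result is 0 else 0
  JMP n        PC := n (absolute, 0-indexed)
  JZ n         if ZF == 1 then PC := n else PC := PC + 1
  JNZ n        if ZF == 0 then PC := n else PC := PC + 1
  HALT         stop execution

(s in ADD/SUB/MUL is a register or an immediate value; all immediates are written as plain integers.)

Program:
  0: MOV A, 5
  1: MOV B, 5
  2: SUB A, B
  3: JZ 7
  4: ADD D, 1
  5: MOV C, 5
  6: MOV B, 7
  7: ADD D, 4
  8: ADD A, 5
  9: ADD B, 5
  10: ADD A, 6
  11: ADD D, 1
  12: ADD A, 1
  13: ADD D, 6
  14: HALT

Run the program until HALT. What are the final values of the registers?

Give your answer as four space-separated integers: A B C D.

Step 1: PC=0 exec 'MOV A, 5'. After: A=5 B=0 C=0 D=0 ZF=0 PC=1
Step 2: PC=1 exec 'MOV B, 5'. After: A=5 B=5 C=0 D=0 ZF=0 PC=2
Step 3: PC=2 exec 'SUB A, B'. After: A=0 B=5 C=0 D=0 ZF=1 PC=3
Step 4: PC=3 exec 'JZ 7'. After: A=0 B=5 C=0 D=0 ZF=1 PC=7
Step 5: PC=7 exec 'ADD D, 4'. After: A=0 B=5 C=0 D=4 ZF=0 PC=8
Step 6: PC=8 exec 'ADD A, 5'. After: A=5 B=5 C=0 D=4 ZF=0 PC=9
Step 7: PC=9 exec 'ADD B, 5'. After: A=5 B=10 C=0 D=4 ZF=0 PC=10
Step 8: PC=10 exec 'ADD A, 6'. After: A=11 B=10 C=0 D=4 ZF=0 PC=11
Step 9: PC=11 exec 'ADD D, 1'. After: A=11 B=10 C=0 D=5 ZF=0 PC=12
Step 10: PC=12 exec 'ADD A, 1'. After: A=12 B=10 C=0 D=5 ZF=0 PC=13
Step 11: PC=13 exec 'ADD D, 6'. After: A=12 B=10 C=0 D=11 ZF=0 PC=14
Step 12: PC=14 exec 'HALT'. After: A=12 B=10 C=0 D=11 ZF=0 PC=14 HALTED

Answer: 12 10 0 11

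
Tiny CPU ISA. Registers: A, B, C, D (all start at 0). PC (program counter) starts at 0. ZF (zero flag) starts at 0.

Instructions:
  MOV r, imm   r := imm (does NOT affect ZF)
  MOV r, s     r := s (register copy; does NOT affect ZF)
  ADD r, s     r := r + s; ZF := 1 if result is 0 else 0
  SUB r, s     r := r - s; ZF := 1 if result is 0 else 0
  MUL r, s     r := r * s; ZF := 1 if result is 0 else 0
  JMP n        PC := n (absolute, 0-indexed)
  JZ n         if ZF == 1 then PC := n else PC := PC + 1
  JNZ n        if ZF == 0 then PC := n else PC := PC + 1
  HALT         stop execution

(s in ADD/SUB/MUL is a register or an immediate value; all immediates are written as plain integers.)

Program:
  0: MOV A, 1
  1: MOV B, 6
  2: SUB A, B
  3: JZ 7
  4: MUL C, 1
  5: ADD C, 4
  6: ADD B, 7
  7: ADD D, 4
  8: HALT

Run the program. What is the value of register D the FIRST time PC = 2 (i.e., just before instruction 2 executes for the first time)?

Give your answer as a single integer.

Step 1: PC=0 exec 'MOV A, 1'. After: A=1 B=0 C=0 D=0 ZF=0 PC=1
Step 2: PC=1 exec 'MOV B, 6'. After: A=1 B=6 C=0 D=0 ZF=0 PC=2
First time PC=2: D=0

0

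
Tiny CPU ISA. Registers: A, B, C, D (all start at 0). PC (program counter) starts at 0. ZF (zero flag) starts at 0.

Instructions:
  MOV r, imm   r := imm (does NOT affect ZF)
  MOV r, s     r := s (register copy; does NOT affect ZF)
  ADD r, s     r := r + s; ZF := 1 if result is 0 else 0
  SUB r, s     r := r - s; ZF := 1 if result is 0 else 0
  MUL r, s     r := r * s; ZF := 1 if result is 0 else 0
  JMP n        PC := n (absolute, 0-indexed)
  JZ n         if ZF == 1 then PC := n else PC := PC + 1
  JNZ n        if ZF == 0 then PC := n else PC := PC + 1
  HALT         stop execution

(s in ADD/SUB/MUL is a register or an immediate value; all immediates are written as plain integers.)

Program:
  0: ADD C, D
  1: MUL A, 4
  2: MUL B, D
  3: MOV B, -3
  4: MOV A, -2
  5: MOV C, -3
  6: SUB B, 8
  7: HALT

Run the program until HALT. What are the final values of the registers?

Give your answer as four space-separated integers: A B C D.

Answer: -2 -11 -3 0

Derivation:
Step 1: PC=0 exec 'ADD C, D'. After: A=0 B=0 C=0 D=0 ZF=1 PC=1
Step 2: PC=1 exec 'MUL A, 4'. After: A=0 B=0 C=0 D=0 ZF=1 PC=2
Step 3: PC=2 exec 'MUL B, D'. After: A=0 B=0 C=0 D=0 ZF=1 PC=3
Step 4: PC=3 exec 'MOV B, -3'. After: A=0 B=-3 C=0 D=0 ZF=1 PC=4
Step 5: PC=4 exec 'MOV A, -2'. After: A=-2 B=-3 C=0 D=0 ZF=1 PC=5
Step 6: PC=5 exec 'MOV C, -3'. After: A=-2 B=-3 C=-3 D=0 ZF=1 PC=6
Step 7: PC=6 exec 'SUB B, 8'. After: A=-2 B=-11 C=-3 D=0 ZF=0 PC=7
Step 8: PC=7 exec 'HALT'. After: A=-2 B=-11 C=-3 D=0 ZF=0 PC=7 HALTED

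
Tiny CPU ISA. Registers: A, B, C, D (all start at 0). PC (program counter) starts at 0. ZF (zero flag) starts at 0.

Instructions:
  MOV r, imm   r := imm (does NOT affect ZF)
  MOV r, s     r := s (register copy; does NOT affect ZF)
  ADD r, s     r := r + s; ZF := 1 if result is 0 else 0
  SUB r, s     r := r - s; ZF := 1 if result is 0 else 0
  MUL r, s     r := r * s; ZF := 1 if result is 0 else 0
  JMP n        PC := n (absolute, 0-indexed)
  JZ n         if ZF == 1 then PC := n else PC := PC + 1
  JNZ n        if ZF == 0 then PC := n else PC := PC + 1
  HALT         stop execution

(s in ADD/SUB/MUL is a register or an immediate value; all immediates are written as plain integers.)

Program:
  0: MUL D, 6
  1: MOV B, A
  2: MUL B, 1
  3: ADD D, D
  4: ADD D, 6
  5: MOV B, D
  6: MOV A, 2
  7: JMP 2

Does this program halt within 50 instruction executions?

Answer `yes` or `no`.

Answer: no

Derivation:
Step 1: PC=0 exec 'MUL D, 6'. After: A=0 B=0 C=0 D=0 ZF=1 PC=1
Step 2: PC=1 exec 'MOV B, A'. After: A=0 B=0 C=0 D=0 ZF=1 PC=2
Step 3: PC=2 exec 'MUL B, 1'. After: A=0 B=0 C=0 D=0 ZF=1 PC=3
Step 4: PC=3 exec 'ADD D, D'. After: A=0 B=0 C=0 D=0 ZF=1 PC=4
Step 5: PC=4 exec 'ADD D, 6'. After: A=0 B=0 C=0 D=6 ZF=0 PC=5
Step 6: PC=5 exec 'MOV B, D'. After: A=0 B=6 C=0 D=6 ZF=0 PC=6
Step 7: PC=6 exec 'MOV A, 2'. After: A=2 B=6 C=0 D=6 ZF=0 PC=7
Step 8: PC=7 exec 'JMP 2'. After: A=2 B=6 C=0 D=6 ZF=0 PC=2
Step 9: PC=2 exec 'MUL B, 1'. After: A=2 B=6 C=0 D=6 ZF=0 PC=3
Step 10: PC=3 exec 'ADD D, D'. After: A=2 B=6 C=0 D=12 ZF=0 PC=4
Step 11: PC=4 exec 'ADD D, 6'. After: A=2 B=6 C=0 D=18 ZF=0 PC=5
Step 12: PC=5 exec 'MOV B, D'. After: A=2 B=18 C=0 D=18 ZF=0 PC=6
Step 13: PC=6 exec 'MOV A, 2'. After: A=2 B=18 C=0 D=18 ZF=0 PC=7
Step 14: PC=7 exec 'JMP 2'. After: A=2 B=18 C=0 D=18 ZF=0 PC=2
Step 15: PC=2 exec 'MUL B, 1'. After: A=2 B=18 C=0 D=18 ZF=0 PC=3
After 50 steps: not halted. PC revisits the same instructions with no path to HALT; will never halt.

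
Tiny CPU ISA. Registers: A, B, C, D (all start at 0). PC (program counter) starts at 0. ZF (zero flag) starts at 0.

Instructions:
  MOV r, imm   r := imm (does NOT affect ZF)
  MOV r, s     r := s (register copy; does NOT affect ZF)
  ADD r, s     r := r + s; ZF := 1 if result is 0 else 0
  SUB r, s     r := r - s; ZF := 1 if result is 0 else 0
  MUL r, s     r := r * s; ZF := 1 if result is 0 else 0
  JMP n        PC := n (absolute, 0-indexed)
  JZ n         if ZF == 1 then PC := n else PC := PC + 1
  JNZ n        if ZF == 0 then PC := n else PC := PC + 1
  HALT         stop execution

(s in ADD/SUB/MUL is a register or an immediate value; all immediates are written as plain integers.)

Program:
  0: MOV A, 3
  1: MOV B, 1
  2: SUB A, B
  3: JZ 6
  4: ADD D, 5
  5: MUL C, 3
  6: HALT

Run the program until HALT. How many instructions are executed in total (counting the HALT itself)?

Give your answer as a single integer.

Answer: 7

Derivation:
Step 1: PC=0 exec 'MOV A, 3'. After: A=3 B=0 C=0 D=0 ZF=0 PC=1
Step 2: PC=1 exec 'MOV B, 1'. After: A=3 B=1 C=0 D=0 ZF=0 PC=2
Step 3: PC=2 exec 'SUB A, B'. After: A=2 B=1 C=0 D=0 ZF=0 PC=3
Step 4: PC=3 exec 'JZ 6'. After: A=2 B=1 C=0 D=0 ZF=0 PC=4
Step 5: PC=4 exec 'ADD D, 5'. After: A=2 B=1 C=0 D=5 ZF=0 PC=5
Step 6: PC=5 exec 'MUL C, 3'. After: A=2 B=1 C=0 D=5 ZF=1 PC=6
Step 7: PC=6 exec 'HALT'. After: A=2 B=1 C=0 D=5 ZF=1 PC=6 HALTED
Total instructions executed: 7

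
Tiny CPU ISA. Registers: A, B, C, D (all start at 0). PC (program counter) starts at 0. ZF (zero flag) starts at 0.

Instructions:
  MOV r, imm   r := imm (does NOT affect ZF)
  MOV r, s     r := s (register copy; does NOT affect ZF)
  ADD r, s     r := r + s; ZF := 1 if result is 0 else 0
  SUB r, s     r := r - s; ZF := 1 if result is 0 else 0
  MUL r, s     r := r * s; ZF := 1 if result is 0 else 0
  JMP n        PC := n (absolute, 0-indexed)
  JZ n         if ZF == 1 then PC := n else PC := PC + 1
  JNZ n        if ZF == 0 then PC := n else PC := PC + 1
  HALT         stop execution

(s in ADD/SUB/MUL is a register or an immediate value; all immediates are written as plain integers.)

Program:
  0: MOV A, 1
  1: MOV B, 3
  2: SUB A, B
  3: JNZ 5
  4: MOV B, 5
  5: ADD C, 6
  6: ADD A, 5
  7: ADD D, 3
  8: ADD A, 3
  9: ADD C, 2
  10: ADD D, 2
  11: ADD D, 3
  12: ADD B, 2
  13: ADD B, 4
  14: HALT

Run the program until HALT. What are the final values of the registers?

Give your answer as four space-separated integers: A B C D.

Step 1: PC=0 exec 'MOV A, 1'. After: A=1 B=0 C=0 D=0 ZF=0 PC=1
Step 2: PC=1 exec 'MOV B, 3'. After: A=1 B=3 C=0 D=0 ZF=0 PC=2
Step 3: PC=2 exec 'SUB A, B'. After: A=-2 B=3 C=0 D=0 ZF=0 PC=3
Step 4: PC=3 exec 'JNZ 5'. After: A=-2 B=3 C=0 D=0 ZF=0 PC=5
Step 5: PC=5 exec 'ADD C, 6'. After: A=-2 B=3 C=6 D=0 ZF=0 PC=6
Step 6: PC=6 exec 'ADD A, 5'. After: A=3 B=3 C=6 D=0 ZF=0 PC=7
Step 7: PC=7 exec 'ADD D, 3'. After: A=3 B=3 C=6 D=3 ZF=0 PC=8
Step 8: PC=8 exec 'ADD A, 3'. After: A=6 B=3 C=6 D=3 ZF=0 PC=9
Step 9: PC=9 exec 'ADD C, 2'. After: A=6 B=3 C=8 D=3 ZF=0 PC=10
Step 10: PC=10 exec 'ADD D, 2'. After: A=6 B=3 C=8 D=5 ZF=0 PC=11
Step 11: PC=11 exec 'ADD D, 3'. After: A=6 B=3 C=8 D=8 ZF=0 PC=12
Step 12: PC=12 exec 'ADD B, 2'. After: A=6 B=5 C=8 D=8 ZF=0 PC=13
Step 13: PC=13 exec 'ADD B, 4'. After: A=6 B=9 C=8 D=8 ZF=0 PC=14
Step 14: PC=14 exec 'HALT'. After: A=6 B=9 C=8 D=8 ZF=0 PC=14 HALTED

Answer: 6 9 8 8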